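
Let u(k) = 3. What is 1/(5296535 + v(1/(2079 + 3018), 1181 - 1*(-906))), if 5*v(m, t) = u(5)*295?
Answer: 1/5296712 ≈ 1.8880e-7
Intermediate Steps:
v(m, t) = 177 (v(m, t) = (3*295)/5 = (⅕)*885 = 177)
1/(5296535 + v(1/(2079 + 3018), 1181 - 1*(-906))) = 1/(5296535 + 177) = 1/5296712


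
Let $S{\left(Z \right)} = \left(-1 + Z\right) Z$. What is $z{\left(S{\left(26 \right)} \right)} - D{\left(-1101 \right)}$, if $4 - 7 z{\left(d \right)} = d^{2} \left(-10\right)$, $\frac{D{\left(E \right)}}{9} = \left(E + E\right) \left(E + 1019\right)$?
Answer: $-1021504$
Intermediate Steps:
$S{\left(Z \right)} = Z \left(-1 + Z\right)$
$D{\left(E \right)} = 18 E \left(1019 + E\right)$ ($D{\left(E \right)} = 9 \left(E + E\right) \left(E + 1019\right) = 9 \cdot 2 E \left(1019 + E\right) = 18 E \left(1019 + E\right)$)
$z{\left(d \right)} = \frac{4}{7} + \frac{10 d^{2}}{7}$ ($z{\left(d \right)} = \frac{4}{7} - \frac{d^{2} \left(-10\right)}{7} = \frac{4}{7} - \frac{\left(-10\right) d^{2}}{7} = \frac{4}{7} + \frac{10 d^{2}}{7}$)
$z{\left(S{\left(26 \right)} \right)} - D{\left(-1101 \right)} = \left(\frac{4}{7} + \frac{10 \left(26 \left(-1 + 26\right)\right)^{2}}{7}\right) - 18 \left(-1101\right) \left(1019 - 1101\right) = \left(\frac{4}{7} + \frac{10 \left(26 \cdot 25\right)^{2}}{7}\right) - 18 \left(-1101\right) \left(-82\right) = \left(\frac{4}{7} + \frac{10 \cdot 650^{2}}{7}\right) - 1625076 = \left(\frac{4}{7} + \frac{10}{7} \cdot 422500\right) - 1625076 = \left(\frac{4}{7} + \frac{4225000}{7}\right) - 1625076 = 603572 - 1625076 = -1021504$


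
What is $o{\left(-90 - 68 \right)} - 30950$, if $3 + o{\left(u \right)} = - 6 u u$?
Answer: $-180737$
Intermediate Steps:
$o{\left(u \right)} = -3 - 6 u^{2}$ ($o{\left(u \right)} = -3 + - 6 u u = -3 - 6 u^{2}$)
$o{\left(-90 - 68 \right)} - 30950 = \left(-3 - 6 \left(-90 - 68\right)^{2}\right) - 30950 = \left(-3 - 6 \left(-158\right)^{2}\right) - 30950 = \left(-3 - 149784\right) - 30950 = -149787 - 30950 = -180737$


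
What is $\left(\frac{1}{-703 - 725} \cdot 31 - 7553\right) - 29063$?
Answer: $- \frac{52287679}{1428} \approx -36616.0$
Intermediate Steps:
$\left(\frac{1}{-703 - 725} \cdot 31 - 7553\right) - 29063 = \left(\frac{1}{-1428} \cdot 31 - 7553\right) - 29063 = \left(\left(- \frac{1}{1428}\right) 31 - 7553\right) - 29063 = \left(- \frac{31}{1428} - 7553\right) - 29063 = - \frac{10785715}{1428} - 29063 = - \frac{52287679}{1428}$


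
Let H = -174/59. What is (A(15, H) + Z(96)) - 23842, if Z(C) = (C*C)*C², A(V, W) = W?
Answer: 5009737852/59 ≈ 8.4911e+7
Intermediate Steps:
H = -174/59 (H = -174*1/59 = -174/59 ≈ -2.9492)
Z(C) = C⁴ (Z(C) = C²*C² = C⁴)
(A(15, H) + Z(96)) - 23842 = (-174/59 + 96⁴) - 23842 = (-174/59 + 84934656) - 23842 = 5011144530/59 - 23842 = 5009737852/59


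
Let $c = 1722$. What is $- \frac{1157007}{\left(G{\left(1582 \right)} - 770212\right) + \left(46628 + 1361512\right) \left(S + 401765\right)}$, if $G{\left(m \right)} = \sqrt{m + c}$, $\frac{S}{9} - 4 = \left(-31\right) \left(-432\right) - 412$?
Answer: $- \frac{5029469517272197}{3174546328105143771135} + \frac{385669 \sqrt{826}}{88887297186944025591780} \approx -1.5843 \cdot 10^{-6}$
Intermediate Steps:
$S = 116856$ ($S = 36 + 9 \left(\left(-31\right) \left(-432\right) - 412\right) = 36 + 9 \left(13392 - 412\right) = 36 + 9 \cdot 12980 = 36 + 116820 = 116856$)
$G{\left(m \right)} = \sqrt{1722 + m}$ ($G{\left(m \right)} = \sqrt{m + 1722} = \sqrt{1722 + m}$)
$- \frac{1157007}{\left(G{\left(1582 \right)} - 770212\right) + \left(46628 + 1361512\right) \left(S + 401765\right)} = - \frac{1157007}{\left(\sqrt{1722 + 1582} - 770212\right) + \left(46628 + 1361512\right) \left(116856 + 401765\right)} = - \frac{1157007}{\left(\sqrt{3304} - 770212\right) + 1408140 \cdot 518621} = - \frac{1157007}{\left(2 \sqrt{826} - 770212\right) + 730290974940} = - \frac{1157007}{\left(-770212 + 2 \sqrt{826}\right) + 730290974940} = - \frac{1157007}{730290204728 + 2 \sqrt{826}}$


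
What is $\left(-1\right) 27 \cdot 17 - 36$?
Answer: $-495$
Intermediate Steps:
$\left(-1\right) 27 \cdot 17 - 36 = \left(-27\right) 17 - 36 = -459 - 36 = -495$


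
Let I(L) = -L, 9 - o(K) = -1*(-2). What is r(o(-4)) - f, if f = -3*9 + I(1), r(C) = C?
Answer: 35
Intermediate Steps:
o(K) = 7 (o(K) = 9 - (-1)*(-2) = 9 - 1*2 = 9 - 2 = 7)
f = -28 (f = -3*9 - 1*1 = -27 - 1 = -28)
r(o(-4)) - f = 7 - 1*(-28) = 7 + 28 = 35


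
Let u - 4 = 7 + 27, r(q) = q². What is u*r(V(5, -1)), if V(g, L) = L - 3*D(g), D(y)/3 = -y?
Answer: 73568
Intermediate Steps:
D(y) = -3*y (D(y) = 3*(-y) = -3*y)
V(g, L) = L + 9*g (V(g, L) = L - (-9)*g = L + 9*g)
u = 38 (u = 4 + (7 + 27) = 4 + 34 = 38)
u*r(V(5, -1)) = 38*(-1 + 9*5)² = 38*(-1 + 45)² = 38*44² = 38*1936 = 73568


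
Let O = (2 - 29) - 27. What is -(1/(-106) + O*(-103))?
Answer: -589571/106 ≈ -5562.0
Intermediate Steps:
O = -54 (O = -27 - 27 = -54)
-(1/(-106) + O*(-103)) = -(1/(-106) - 54*(-103)) = -(-1/106 + 5562) = -1*589571/106 = -589571/106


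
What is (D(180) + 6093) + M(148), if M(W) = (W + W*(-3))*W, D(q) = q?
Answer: -37535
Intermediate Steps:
M(W) = -2*W² (M(W) = (W - 3*W)*W = (-2*W)*W = -2*W²)
(D(180) + 6093) + M(148) = (180 + 6093) - 2*148² = 6273 - 2*21904 = 6273 - 43808 = -37535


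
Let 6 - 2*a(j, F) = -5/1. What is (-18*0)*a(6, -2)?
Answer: 0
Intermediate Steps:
a(j, F) = 11/2 (a(j, F) = 3 - (-5)/(2*1) = 3 - (-5)/2 = 3 - ½*(-5) = 3 + 5/2 = 11/2)
(-18*0)*a(6, -2) = -18*0*(11/2) = -3*0*(11/2) = 0*(11/2) = 0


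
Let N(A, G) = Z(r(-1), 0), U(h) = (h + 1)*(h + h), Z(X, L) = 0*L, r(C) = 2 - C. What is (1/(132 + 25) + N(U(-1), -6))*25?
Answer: 25/157 ≈ 0.15924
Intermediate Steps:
Z(X, L) = 0
U(h) = 2*h*(1 + h) (U(h) = (1 + h)*(2*h) = 2*h*(1 + h))
N(A, G) = 0
(1/(132 + 25) + N(U(-1), -6))*25 = (1/(132 + 25) + 0)*25 = (1/157 + 0)*25 = (1/157)*25 = 25/157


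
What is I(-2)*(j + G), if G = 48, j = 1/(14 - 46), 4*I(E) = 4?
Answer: 1535/32 ≈ 47.969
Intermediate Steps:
I(E) = 1 (I(E) = (¼)*4 = 1)
j = -1/32 (j = 1/(-32) = -1/32 ≈ -0.031250)
I(-2)*(j + G) = 1*(-1/32 + 48) = 1*(1535/32) = 1535/32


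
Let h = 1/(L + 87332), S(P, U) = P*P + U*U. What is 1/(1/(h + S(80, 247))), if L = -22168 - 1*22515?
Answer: 2874926442/42649 ≈ 67409.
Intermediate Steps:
S(P, U) = P² + U²
L = -44683 (L = -22168 - 22515 = -44683)
h = 1/42649 (h = 1/(-44683 + 87332) = 1/42649 ≈ 2.3447e-5)
1/(1/(h + S(80, 247))) = 1/(1/(1/42649 + (80² + 247²))) = 1/(1/(1/42649 + (6400 + 61009))) = 1/(1/(1/42649 + 67409)) = 1/(1/(2874926442/42649)) = 1/(42649/2874926442) = 2874926442/42649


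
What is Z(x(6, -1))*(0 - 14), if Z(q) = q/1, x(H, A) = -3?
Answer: 42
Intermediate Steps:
Z(q) = q (Z(q) = q*1 = q)
Z(x(6, -1))*(0 - 14) = -3*(0 - 14) = -3*(-14) = 42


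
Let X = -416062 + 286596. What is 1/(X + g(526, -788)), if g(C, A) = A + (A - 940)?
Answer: -1/131982 ≈ -7.5768e-6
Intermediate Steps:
X = -129466
g(C, A) = -940 + 2*A (g(C, A) = A + (-940 + A) = -940 + 2*A)
1/(X + g(526, -788)) = 1/(-129466 + (-940 + 2*(-788))) = 1/(-129466 + (-940 - 1576)) = 1/(-129466 - 2516) = 1/(-131982) = -1/131982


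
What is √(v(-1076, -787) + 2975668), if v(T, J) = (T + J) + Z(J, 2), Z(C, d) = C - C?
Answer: √2973805 ≈ 1724.5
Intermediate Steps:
Z(C, d) = 0
v(T, J) = J + T (v(T, J) = (T + J) + 0 = (J + T) + 0 = J + T)
√(v(-1076, -787) + 2975668) = √((-787 - 1076) + 2975668) = √(-1863 + 2975668) = √2973805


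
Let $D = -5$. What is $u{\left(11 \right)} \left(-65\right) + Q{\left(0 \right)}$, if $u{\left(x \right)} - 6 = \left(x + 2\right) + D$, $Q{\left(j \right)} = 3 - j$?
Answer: $-907$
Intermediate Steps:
$u{\left(x \right)} = 3 + x$ ($u{\left(x \right)} = 6 + \left(\left(x + 2\right) - 5\right) = 6 + \left(\left(2 + x\right) - 5\right) = 6 + \left(-3 + x\right) = 3 + x$)
$u{\left(11 \right)} \left(-65\right) + Q{\left(0 \right)} = \left(3 + 11\right) \left(-65\right) + \left(3 - 0\right) = 14 \left(-65\right) + \left(3 + 0\right) = -910 + 3 = -907$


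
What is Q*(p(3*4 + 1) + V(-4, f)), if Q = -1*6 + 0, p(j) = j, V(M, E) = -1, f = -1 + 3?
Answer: -72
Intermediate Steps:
f = 2
Q = -6 (Q = -6 + 0 = -6)
Q*(p(3*4 + 1) + V(-4, f)) = -6*((3*4 + 1) - 1) = -6*((12 + 1) - 1) = -6*(13 - 1) = -6*12 = -72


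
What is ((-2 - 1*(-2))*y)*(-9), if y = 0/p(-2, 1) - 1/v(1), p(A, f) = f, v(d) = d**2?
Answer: 0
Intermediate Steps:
y = -1 (y = 0/1 - 1/(1**2) = 0*1 - 1/1 = 0 - 1*1 = 0 - 1 = -1)
((-2 - 1*(-2))*y)*(-9) = ((-2 - 1*(-2))*(-1))*(-9) = ((-2 + 2)*(-1))*(-9) = (0*(-1))*(-9) = 0*(-9) = 0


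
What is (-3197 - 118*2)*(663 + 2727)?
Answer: -11637870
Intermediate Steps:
(-3197 - 118*2)*(663 + 2727) = (-3197 - 236)*3390 = -3433*3390 = -11637870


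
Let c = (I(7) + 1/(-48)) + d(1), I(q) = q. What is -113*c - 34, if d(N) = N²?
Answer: -44911/48 ≈ -935.65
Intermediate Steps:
c = 383/48 (c = (7 + 1/(-48)) + 1² = (7 - 1/48) + 1 = 335/48 + 1 = 383/48 ≈ 7.9792)
-113*c - 34 = -113*383/48 - 34 = -43279/48 - 34 = -44911/48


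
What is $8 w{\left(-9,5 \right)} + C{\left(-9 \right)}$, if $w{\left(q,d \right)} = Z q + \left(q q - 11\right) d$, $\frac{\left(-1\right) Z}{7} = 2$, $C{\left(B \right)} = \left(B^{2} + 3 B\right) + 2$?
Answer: $3864$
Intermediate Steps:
$C{\left(B \right)} = 2 + B^{2} + 3 B$
$Z = -14$ ($Z = \left(-7\right) 2 = -14$)
$w{\left(q,d \right)} = - 14 q + d \left(-11 + q^{2}\right)$ ($w{\left(q,d \right)} = - 14 q + \left(q q - 11\right) d = - 14 q + \left(q^{2} - 11\right) d = - 14 q + \left(-11 + q^{2}\right) d = - 14 q + d \left(-11 + q^{2}\right)$)
$8 w{\left(-9,5 \right)} + C{\left(-9 \right)} = 8 \left(\left(-14\right) \left(-9\right) - 55 + 5 \left(-9\right)^{2}\right) + \left(2 + \left(-9\right)^{2} + 3 \left(-9\right)\right) = 8 \left(126 - 55 + 5 \cdot 81\right) + \left(2 + 81 - 27\right) = 8 \left(126 - 55 + 405\right) + 56 = 8 \cdot 476 + 56 = 3808 + 56 = 3864$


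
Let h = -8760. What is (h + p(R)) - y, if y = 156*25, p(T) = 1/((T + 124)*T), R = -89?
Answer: -39435901/3115 ≈ -12660.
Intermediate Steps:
p(T) = 1/(T*(124 + T)) (p(T) = 1/((124 + T)*T) = 1/(T*(124 + T)))
y = 3900
(h + p(R)) - y = (-8760 + 1/((-89)*(124 - 89))) - 1*3900 = (-8760 - 1/89/35) - 3900 = (-8760 - 1/89*1/35) - 3900 = (-8760 - 1/3115) - 3900 = -27287401/3115 - 3900 = -39435901/3115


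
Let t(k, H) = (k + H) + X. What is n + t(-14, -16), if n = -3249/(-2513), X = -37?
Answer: -165122/2513 ≈ -65.707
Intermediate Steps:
t(k, H) = -37 + H + k (t(k, H) = (k + H) - 37 = (H + k) - 37 = -37 + H + k)
n = 3249/2513 (n = -3249*(-1/2513) = 3249/2513 ≈ 1.2929)
n + t(-14, -16) = 3249/2513 + (-37 - 16 - 14) = 3249/2513 - 67 = -165122/2513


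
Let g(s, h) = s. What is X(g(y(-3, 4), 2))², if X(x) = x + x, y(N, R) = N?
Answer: 36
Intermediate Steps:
X(x) = 2*x
X(g(y(-3, 4), 2))² = (2*(-3))² = (-6)² = 36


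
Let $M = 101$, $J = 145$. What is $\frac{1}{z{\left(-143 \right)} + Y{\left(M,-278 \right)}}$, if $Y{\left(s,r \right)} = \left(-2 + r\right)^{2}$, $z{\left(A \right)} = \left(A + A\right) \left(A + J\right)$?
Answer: $\frac{1}{77828} \approx 1.2849 \cdot 10^{-5}$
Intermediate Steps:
$z{\left(A \right)} = 2 A \left(145 + A\right)$ ($z{\left(A \right)} = \left(A + A\right) \left(A + 145\right) = 2 A \left(145 + A\right)$)
$\frac{1}{z{\left(-143 \right)} + Y{\left(M,-278 \right)}} = \frac{1}{2 \left(-143\right) \left(145 - 143\right) + \left(-2 - 278\right)^{2}} = \frac{1}{2 \left(-143\right) 2 + \left(-280\right)^{2}} = \frac{1}{-572 + 78400} = \frac{1}{77828}$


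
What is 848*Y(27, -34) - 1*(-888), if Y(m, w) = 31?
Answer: 27176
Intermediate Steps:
848*Y(27, -34) - 1*(-888) = 848*31 - 1*(-888) = 26288 + 888 = 27176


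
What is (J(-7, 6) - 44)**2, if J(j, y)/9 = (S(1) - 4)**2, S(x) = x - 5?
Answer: 283024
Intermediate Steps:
S(x) = -5 + x
J(j, y) = 576 (J(j, y) = 9*((-5 + 1) - 4)**2 = 9*(-4 - 4)**2 = 9*(-8)**2 = 9*64 = 576)
(J(-7, 6) - 44)**2 = (576 - 44)**2 = 532**2 = 283024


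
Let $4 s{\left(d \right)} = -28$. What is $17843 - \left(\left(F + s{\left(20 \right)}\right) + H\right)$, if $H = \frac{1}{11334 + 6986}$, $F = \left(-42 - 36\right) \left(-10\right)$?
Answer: $\frac{312722399}{18320} \approx 17070.0$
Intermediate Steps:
$s{\left(d \right)} = -7$ ($s{\left(d \right)} = \frac{1}{4} \left(-28\right) = -7$)
$F = 780$ ($F = \left(-78\right) \left(-10\right) = 780$)
$H = \frac{1}{18320} \approx 5.4585 \cdot 10^{-5}$
$17843 - \left(\left(F + s{\left(20 \right)}\right) + H\right) = 17843 - \left(\left(780 - 7\right) + \frac{1}{18320}\right) = 17843 - \left(773 + \frac{1}{18320}\right) = 17843 - \frac{14161361}{18320} = \frac{312722399}{18320}$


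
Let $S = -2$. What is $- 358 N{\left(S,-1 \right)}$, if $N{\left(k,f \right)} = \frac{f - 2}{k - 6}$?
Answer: $- \frac{537}{4} \approx -134.25$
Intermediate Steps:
$N{\left(k,f \right)} = \frac{-2 + f}{-6 + k}$
$- 358 N{\left(S,-1 \right)} = - 358 \frac{-2 - 1}{-6 - 2} = - 358 \frac{1}{-8} \left(-3\right) = - 358 \left(\left(- \frac{1}{8}\right) \left(-3\right)\right) = \left(-358\right) \frac{3}{8} = - \frac{537}{4}$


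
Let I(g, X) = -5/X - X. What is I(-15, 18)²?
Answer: 108241/324 ≈ 334.08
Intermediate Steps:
I(g, X) = -X - 5/X
I(-15, 18)² = (-1*18 - 5/18)² = (-18 - 5*1/18)² = (-18 - 5/18)² = (-329/18)² = 108241/324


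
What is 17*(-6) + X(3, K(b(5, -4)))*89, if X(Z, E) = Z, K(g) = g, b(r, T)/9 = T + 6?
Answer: 165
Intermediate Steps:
b(r, T) = 54 + 9*T (b(r, T) = 9*(T + 6) = 9*(6 + T) = 54 + 9*T)
17*(-6) + X(3, K(b(5, -4)))*89 = 17*(-6) + 3*89 = -102 + 267 = 165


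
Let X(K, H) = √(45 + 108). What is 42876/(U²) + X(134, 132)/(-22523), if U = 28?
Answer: 10719/196 - 3*√17/22523 ≈ 54.688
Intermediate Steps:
X(K, H) = 3*√17 (X(K, H) = √153 = 3*√17)
42876/(U²) + X(134, 132)/(-22523) = 42876/(28²) + (3*√17)/(-22523) = 42876/784 + (3*√17)*(-1/22523) = 42876*(1/784) - 3*√17/22523 = 10719/196 - 3*√17/22523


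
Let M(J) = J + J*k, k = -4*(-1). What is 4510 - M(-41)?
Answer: 4715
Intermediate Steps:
k = 4
M(J) = 5*J (M(J) = J + J*4 = J + 4*J = 5*J)
4510 - M(-41) = 4510 - 5*(-41) = 4510 - 1*(-205) = 4510 + 205 = 4715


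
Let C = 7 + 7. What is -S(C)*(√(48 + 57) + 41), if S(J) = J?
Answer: -574 - 14*√105 ≈ -717.46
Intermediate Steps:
C = 14
-S(C)*(√(48 + 57) + 41) = -14*(√(48 + 57) + 41) = -14*(√105 + 41) = -14*(41 + √105) = -(574 + 14*√105) = -574 - 14*√105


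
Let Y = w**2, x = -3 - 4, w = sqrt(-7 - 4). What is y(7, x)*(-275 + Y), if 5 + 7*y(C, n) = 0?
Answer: 1430/7 ≈ 204.29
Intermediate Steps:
w = I*sqrt(11) (w = sqrt(-11) = I*sqrt(11) ≈ 3.3166*I)
x = -7
Y = -11 (Y = (I*sqrt(11))**2 = -11)
y(C, n) = -5/7 (y(C, n) = -5/7 + (1/7)*0 = -5/7 + 0 = -5/7)
y(7, x)*(-275 + Y) = -5*(-275 - 11)/7 = -5/7*(-286) = 1430/7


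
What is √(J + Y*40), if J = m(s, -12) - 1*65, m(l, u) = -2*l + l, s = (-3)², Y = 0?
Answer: I*√74 ≈ 8.6023*I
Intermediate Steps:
s = 9
m(l, u) = -l
J = -74 (J = -1*9 - 1*65 = -9 - 65 = -74)
√(J + Y*40) = √(-74 + 0*40) = √(-74 + 0) = √(-74) = I*√74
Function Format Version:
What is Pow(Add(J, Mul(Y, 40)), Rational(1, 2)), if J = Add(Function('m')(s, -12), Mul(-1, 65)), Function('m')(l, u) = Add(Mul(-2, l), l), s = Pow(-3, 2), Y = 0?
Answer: Mul(I, Pow(74, Rational(1, 2))) ≈ Mul(8.6023, I)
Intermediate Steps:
s = 9
Function('m')(l, u) = Mul(-1, l)
J = -74 (J = Add(Mul(-1, 9), Mul(-1, 65)) = Add(-9, -65) = -74)
Pow(Add(J, Mul(Y, 40)), Rational(1, 2)) = Pow(Add(-74, Mul(0, 40)), Rational(1, 2)) = Pow(Add(-74, 0), Rational(1, 2)) = Pow(-74, Rational(1, 2)) = Mul(I, Pow(74, Rational(1, 2)))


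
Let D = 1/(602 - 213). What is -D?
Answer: -1/389 ≈ -0.0025707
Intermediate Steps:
D = 1/389 ≈ 0.0025707
-D = -1*1/389 = -1/389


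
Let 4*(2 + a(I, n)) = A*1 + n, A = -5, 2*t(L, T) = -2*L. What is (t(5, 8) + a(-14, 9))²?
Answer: 36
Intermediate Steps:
t(L, T) = -L (t(L, T) = (-2*L)/2 = -L)
a(I, n) = -13/4 + n/4 (a(I, n) = -2 + (-5*1 + n)/4 = -2 + (-5 + n)/4 = -2 + (-5/4 + n/4) = -13/4 + n/4)
(t(5, 8) + a(-14, 9))² = (-1*5 + (-13/4 + (¼)*9))² = (-5 + (-13/4 + 9/4))² = (-5 - 1)² = (-6)² = 36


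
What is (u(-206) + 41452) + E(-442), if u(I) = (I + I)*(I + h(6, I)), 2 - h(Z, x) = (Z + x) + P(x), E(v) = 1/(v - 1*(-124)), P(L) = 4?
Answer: 14229863/318 ≈ 44748.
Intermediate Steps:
E(v) = 1/(124 + v) (E(v) = 1/(v + 124) = 1/(124 + v))
h(Z, x) = -2 - Z - x (h(Z, x) = 2 - ((Z + x) + 4) = 2 - (4 + Z + x) = 2 + (-4 - Z - x) = -2 - Z - x)
u(I) = -16*I (u(I) = (I + I)*(I + (-2 - 1*6 - I)) = (2*I)*(I + (-2 - 6 - I)) = (2*I)*(I + (-8 - I)) = (2*I)*(-8) = -16*I)
(u(-206) + 41452) + E(-442) = (-16*(-206) + 41452) + 1/(124 - 442) = (3296 + 41452) + 1/(-318) = 44748 - 1/318 = 14229863/318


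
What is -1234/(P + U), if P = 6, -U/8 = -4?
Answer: -617/19 ≈ -32.474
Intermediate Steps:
U = 32 (U = -8*(-4) = 32)
-1234/(P + U) = -1234/(6 + 32) = -1234/38 = -1234*1/38 = -617/19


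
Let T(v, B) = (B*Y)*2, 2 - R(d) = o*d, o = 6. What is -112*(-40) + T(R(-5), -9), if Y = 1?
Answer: 4462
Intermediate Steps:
R(d) = 2 - 6*d
T(v, B) = 2*B (T(v, B) = (B*1)*2 = B*2 = 2*B)
-112*(-40) + T(R(-5), -9) = -112*(-40) + 2*(-9) = 4480 - 18 = 4462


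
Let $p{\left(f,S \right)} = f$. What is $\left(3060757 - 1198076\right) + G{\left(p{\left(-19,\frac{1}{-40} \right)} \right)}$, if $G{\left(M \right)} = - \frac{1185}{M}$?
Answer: $\frac{35392124}{19} \approx 1.8627 \cdot 10^{6}$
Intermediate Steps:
$\left(3060757 - 1198076\right) + G{\left(p{\left(-19,\frac{1}{-40} \right)} \right)} = \left(3060757 - 1198076\right) - \frac{1185}{-19} = 1862681 - - \frac{1185}{19} = 1862681 + \frac{1185}{19} = \frac{35392124}{19}$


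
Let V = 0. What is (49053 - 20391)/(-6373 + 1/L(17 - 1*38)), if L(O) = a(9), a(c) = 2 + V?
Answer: -57324/12745 ≈ -4.4978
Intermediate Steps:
a(c) = 2 (a(c) = 2 + 0 = 2)
L(O) = 2
(49053 - 20391)/(-6373 + 1/L(17 - 1*38)) = (49053 - 20391)/(-6373 + 1/2) = 28662/(-6373 + ½) = 28662/(-12745/2) = 28662*(-2/12745) = -57324/12745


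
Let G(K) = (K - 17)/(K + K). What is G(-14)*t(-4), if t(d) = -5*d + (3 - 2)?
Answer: 93/4 ≈ 23.250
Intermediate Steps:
G(K) = (-17 + K)/(2*K) (G(K) = (-17 + K)/((2*K)) = (-17 + K)*(1/(2*K)) = (-17 + K)/(2*K))
t(d) = 1 - 5*d (t(d) = -5*d + 1 = 1 - 5*d)
G(-14)*t(-4) = ((½)*(-17 - 14)/(-14))*(1 - 5*(-4)) = ((½)*(-1/14)*(-31))*(1 + 20) = (31/28)*21 = 93/4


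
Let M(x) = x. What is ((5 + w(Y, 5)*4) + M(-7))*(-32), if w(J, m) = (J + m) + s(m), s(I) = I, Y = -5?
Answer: -576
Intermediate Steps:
w(J, m) = J + 2*m (w(J, m) = (J + m) + m = J + 2*m)
((5 + w(Y, 5)*4) + M(-7))*(-32) = ((5 + (-5 + 2*5)*4) - 7)*(-32) = ((5 + (-5 + 10)*4) - 7)*(-32) = ((5 + 5*4) - 7)*(-32) = ((5 + 20) - 7)*(-32) = (25 - 7)*(-32) = 18*(-32) = -576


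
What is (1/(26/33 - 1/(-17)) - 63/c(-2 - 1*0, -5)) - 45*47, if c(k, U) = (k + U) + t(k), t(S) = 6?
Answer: -974139/475 ≈ -2050.8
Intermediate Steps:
c(k, U) = 6 + U + k (c(k, U) = (k + U) + 6 = (U + k) + 6 = 6 + U + k)
(1/(26/33 - 1/(-17)) - 63/c(-2 - 1*0, -5)) - 45*47 = (1/(26/33 - 1/(-17)) - 63/(6 - 5 + (-2 - 1*0))) - 45*47 = (1/(26*(1/33) - 1*(-1/17)) - 63/(6 - 5 + (-2 + 0))) - 2115 = (1/(26/33 + 1/17) - 63/(6 - 5 - 2)) - 2115 = (1/(475/561) - 63/(-1)) - 2115 = (1*(561/475) - 63*(-1)) - 2115 = (561/475 + 63) - 2115 = 30486/475 - 2115 = -974139/475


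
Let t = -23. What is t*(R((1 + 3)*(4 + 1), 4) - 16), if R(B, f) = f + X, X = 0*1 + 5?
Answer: 161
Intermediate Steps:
X = 5 (X = 0 + 5 = 5)
R(B, f) = 5 + f (R(B, f) = f + 5 = 5 + f)
t*(R((1 + 3)*(4 + 1), 4) - 16) = -23*((5 + 4) - 16) = -23*(9 - 16) = -23*(-7) = 161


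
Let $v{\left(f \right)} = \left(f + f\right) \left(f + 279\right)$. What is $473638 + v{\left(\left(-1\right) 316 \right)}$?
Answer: $497022$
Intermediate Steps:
$v{\left(f \right)} = 2 f \left(279 + f\right)$
$473638 + v{\left(\left(-1\right) 316 \right)} = 473638 + 2 \left(\left(-1\right) 316\right) \left(279 - 316\right) = 473638 + 2 \left(-316\right) \left(279 - 316\right) = 473638 + 2 \left(-316\right) \left(-37\right) = 473638 + 23384 = 497022$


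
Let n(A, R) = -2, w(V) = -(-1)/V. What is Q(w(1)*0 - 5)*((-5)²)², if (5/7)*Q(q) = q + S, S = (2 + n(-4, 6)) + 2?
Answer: -2625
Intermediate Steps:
w(V) = 1/V
S = 2 (S = (2 - 2) + 2 = 0 + 2 = 2)
Q(q) = 14/5 + 7*q/5 (Q(q) = 7*(q + 2)/5 = 7*(2 + q)/5 = 14/5 + 7*q/5)
Q(w(1)*0 - 5)*((-5)²)² = (14/5 + 7*(0/1 - 5)/5)*((-5)²)² = (14/5 + 7*(1*0 - 5)/5)*25² = (14/5 + 7*(0 - 5)/5)*625 = (14/5 + (7/5)*(-5))*625 = (14/5 - 7)*625 = -21/5*625 = -2625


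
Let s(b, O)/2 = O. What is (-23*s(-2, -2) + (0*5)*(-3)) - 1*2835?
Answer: -2743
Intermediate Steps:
s(b, O) = 2*O
(-23*s(-2, -2) + (0*5)*(-3)) - 1*2835 = (-46*(-2) + (0*5)*(-3)) - 1*2835 = (-23*(-4) + 0*(-3)) - 2835 = (92 + 0) - 2835 = 92 - 2835 = -2743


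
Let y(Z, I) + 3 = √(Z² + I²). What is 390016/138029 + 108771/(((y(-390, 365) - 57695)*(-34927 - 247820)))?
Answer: 122361416123926843130/43304336361088532259 + 181285*√11413/313733609321871 ≈ 2.8256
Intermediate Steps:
y(Z, I) = -3 + √(I² + Z²) (y(Z, I) = -3 + √(Z² + I²) = -3 + √(I² + Z²))
390016/138029 + 108771/(((y(-390, 365) - 57695)*(-34927 - 247820))) = 390016/138029 + 108771/((((-3 + √(365² + (-390)²)) - 57695)*(-34927 - 247820))) = 390016*(1/138029) + 108771/((((-3 + √(133225 + 152100)) - 57695)*(-282747))) = 390016/138029 + 108771/((((-3 + √285325) - 57695)*(-282747))) = 390016/138029 + 108771/((((-3 + 5*√11413) - 57695)*(-282747))) = 390016/138029 + 108771/(((-57698 + 5*√11413)*(-282747))) = 390016/138029 + 108771/(16313936406 - 1413735*√11413)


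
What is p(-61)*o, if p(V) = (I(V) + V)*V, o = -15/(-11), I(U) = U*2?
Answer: 167445/11 ≈ 15222.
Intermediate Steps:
I(U) = 2*U
o = 15/11 (o = -15*(-1/11) = 15/11 ≈ 1.3636)
p(V) = 3*V² (p(V) = (2*V + V)*V = (3*V)*V = 3*V²)
p(-61)*o = (3*(-61)²)*(15/11) = (3*3721)*(15/11) = 11163*(15/11) = 167445/11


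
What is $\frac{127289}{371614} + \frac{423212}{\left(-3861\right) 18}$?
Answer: $- \frac{74212586623}{12913214886} \approx -5.747$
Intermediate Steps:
$\frac{127289}{371614} + \frac{423212}{\left(-3861\right) 18} = 127289 \cdot \frac{1}{371614} + \frac{423212}{-69498} = \frac{127289}{371614} + 423212 \left(- \frac{1}{69498}\right) = \frac{127289}{371614} - \frac{211606}{34749} = - \frac{74212586623}{12913214886}$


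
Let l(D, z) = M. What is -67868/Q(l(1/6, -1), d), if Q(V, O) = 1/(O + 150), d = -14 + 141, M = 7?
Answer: -18799436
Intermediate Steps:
l(D, z) = 7
d = 127
Q(V, O) = 1/(150 + O)
-67868/Q(l(1/6, -1), d) = -67868/(1/(150 + 127)) = -67868/(1/277) = -67868/1/277 = -67868*277 = -18799436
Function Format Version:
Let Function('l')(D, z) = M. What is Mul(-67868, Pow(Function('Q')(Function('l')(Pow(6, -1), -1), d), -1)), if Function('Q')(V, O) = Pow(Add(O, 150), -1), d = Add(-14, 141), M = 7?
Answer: -18799436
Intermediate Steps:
Function('l')(D, z) = 7
d = 127
Function('Q')(V, O) = Pow(Add(150, O), -1)
Mul(-67868, Pow(Function('Q')(Function('l')(Pow(6, -1), -1), d), -1)) = Mul(-67868, Pow(Pow(Add(150, 127), -1), -1)) = Mul(-67868, Pow(Pow(277, -1), -1)) = Mul(-67868, Pow(Rational(1, 277), -1)) = Mul(-67868, 277) = -18799436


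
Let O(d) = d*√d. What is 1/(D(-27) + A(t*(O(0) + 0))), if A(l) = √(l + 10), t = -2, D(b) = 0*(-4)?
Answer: √10/10 ≈ 0.31623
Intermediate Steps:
D(b) = 0
O(d) = d^(3/2)
A(l) = √(10 + l)
1/(D(-27) + A(t*(O(0) + 0))) = 1/(0 + √(10 - 2*(0^(3/2) + 0))) = 1/(0 + √(10 - 2*(0 + 0))) = 1/(0 + √(10 - 2*0)) = 1/(0 + √(10 + 0)) = 1/(0 + √10) = 1/(√10) = √10/10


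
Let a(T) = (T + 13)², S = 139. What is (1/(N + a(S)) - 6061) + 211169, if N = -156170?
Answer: 27292901127/133066 ≈ 2.0511e+5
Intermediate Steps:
a(T) = (13 + T)²
(1/(N + a(S)) - 6061) + 211169 = (1/(-156170 + (13 + 139)²) - 6061) + 211169 = (1/(-156170 + 152²) - 6061) + 211169 = (1/(-156170 + 23104) - 6061) + 211169 = (1/(-133066) - 6061) + 211169 = (-1/133066 - 6061) + 211169 = -806513027/133066 + 211169 = 27292901127/133066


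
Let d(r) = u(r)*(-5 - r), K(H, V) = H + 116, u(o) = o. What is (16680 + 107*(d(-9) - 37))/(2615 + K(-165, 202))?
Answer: 8869/2566 ≈ 3.4564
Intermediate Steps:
K(H, V) = 116 + H
d(r) = r*(-5 - r)
(16680 + 107*(d(-9) - 37))/(2615 + K(-165, 202)) = (16680 + 107*(-1*(-9)*(5 - 9) - 37))/(2615 + (116 - 165)) = (16680 + 107*(-1*(-9)*(-4) - 37))/(2615 - 49) = (16680 + 107*(-36 - 37))/2566 = (16680 + 107*(-73))*(1/2566) = (16680 - 7811)*(1/2566) = 8869*(1/2566) = 8869/2566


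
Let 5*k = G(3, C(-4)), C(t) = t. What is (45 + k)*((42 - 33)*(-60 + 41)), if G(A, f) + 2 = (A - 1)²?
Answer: -38817/5 ≈ -7763.4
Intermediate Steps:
G(A, f) = -2 + (-1 + A)² (G(A, f) = -2 + (A - 1)² = -2 + (-1 + A)²)
k = ⅖ (k = (-2 + (-1 + 3)²)/5 = (-2 + 2²)/5 = (-2 + 4)/5 = (⅕)*2 = ⅖ ≈ 0.40000)
(45 + k)*((42 - 33)*(-60 + 41)) = (45 + ⅖)*((42 - 33)*(-60 + 41)) = 227*(9*(-19))/5 = (227/5)*(-171) = -38817/5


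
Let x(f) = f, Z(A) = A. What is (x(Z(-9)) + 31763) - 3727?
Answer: 28027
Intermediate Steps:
(x(Z(-9)) + 31763) - 3727 = (-9 + 31763) - 3727 = 31754 - 3727 = 28027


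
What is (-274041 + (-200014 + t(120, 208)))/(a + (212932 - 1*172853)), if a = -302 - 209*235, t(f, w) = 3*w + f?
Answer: 473311/9338 ≈ 50.687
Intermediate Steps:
t(f, w) = f + 3*w
a = -49417 (a = -302 - 49115 = -49417)
(-274041 + (-200014 + t(120, 208)))/(a + (212932 - 1*172853)) = (-274041 + (-200014 + (120 + 3*208)))/(-49417 + (212932 - 1*172853)) = (-274041 + (-200014 + (120 + 624)))/(-49417 + (212932 - 172853)) = (-274041 + (-200014 + 744))/(-49417 + 40079) = (-274041 - 199270)/(-9338) = -473311*(-1/9338) = 473311/9338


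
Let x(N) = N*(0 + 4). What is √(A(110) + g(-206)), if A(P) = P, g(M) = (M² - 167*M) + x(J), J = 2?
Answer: 22*√159 ≈ 277.41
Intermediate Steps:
x(N) = 4*N (x(N) = N*4 = 4*N)
g(M) = 8 + M² - 167*M (g(M) = (M² - 167*M) + 4*2 = (M² - 167*M) + 8 = 8 + M² - 167*M)
√(A(110) + g(-206)) = √(110 + (8 + (-206)² - 167*(-206))) = √(110 + (8 + 42436 + 34402)) = √(110 + 76846) = √76956 = 22*√159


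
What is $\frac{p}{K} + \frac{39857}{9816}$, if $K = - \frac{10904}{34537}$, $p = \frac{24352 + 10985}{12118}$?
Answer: $- \frac{839161027225}{162129242544} \approx -5.1759$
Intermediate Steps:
$p = \frac{35337}{12118}$ ($p = 35337 \cdot \frac{1}{12118} = \frac{35337}{12118} \approx 2.9161$)
$K = - \frac{10904}{34537}$ ($K = \left(-10904\right) \frac{1}{34537} = - \frac{10904}{34537} \approx -0.31572$)
$\frac{p}{K} + \frac{39857}{9816} = \frac{35337}{12118 \left(- \frac{10904}{34537}\right)} + \frac{39857}{9816} = \frac{35337}{12118} \left(- \frac{34537}{10904}\right) + 39857 \cdot \frac{1}{9816} = - \frac{1220433969}{132134672} + \frac{39857}{9816} = - \frac{839161027225}{162129242544}$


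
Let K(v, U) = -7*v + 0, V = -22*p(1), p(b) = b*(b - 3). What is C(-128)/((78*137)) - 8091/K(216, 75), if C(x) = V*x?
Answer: 481141/99736 ≈ 4.8241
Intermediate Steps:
p(b) = b*(-3 + b)
V = 44 (V = -22*(-3 + 1) = -22*(-2) = 44)
K(v, U) = -7*v
C(x) = 44*x
C(-128)/((78*137)) - 8091/K(216, 75) = (44*(-128))/((78*137)) - 8091/((-7*216)) = -5632/10686 - 8091/(-1512) = -5632*1/10686 - 8091*(-1/1512) = -2816/5343 + 899/168 = 481141/99736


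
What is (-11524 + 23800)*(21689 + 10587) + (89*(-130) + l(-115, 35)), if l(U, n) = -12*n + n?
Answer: 396208221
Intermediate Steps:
l(U, n) = -11*n
(-11524 + 23800)*(21689 + 10587) + (89*(-130) + l(-115, 35)) = (-11524 + 23800)*(21689 + 10587) + (89*(-130) - 11*35) = 12276*32276 + (-11570 - 385) = 396220176 - 11955 = 396208221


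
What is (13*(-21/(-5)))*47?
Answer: 12831/5 ≈ 2566.2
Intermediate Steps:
(13*(-21/(-5)))*47 = (13*(-21*(-1/5)))*47 = (13*(21/5))*47 = (273/5)*47 = 12831/5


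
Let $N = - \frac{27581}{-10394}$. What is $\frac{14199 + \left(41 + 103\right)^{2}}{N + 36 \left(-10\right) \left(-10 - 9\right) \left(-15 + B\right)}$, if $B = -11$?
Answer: $- \frac{363114390}{1848441379} \approx -0.19644$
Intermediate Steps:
$N = \frac{27581}{10394}$ ($N = \left(-27581\right) \left(- \frac{1}{10394}\right) = \frac{27581}{10394} \approx 2.6535$)
$\frac{14199 + \left(41 + 103\right)^{2}}{N + 36 \left(-10\right) \left(-10 - 9\right) \left(-15 + B\right)} = \frac{14199 + \left(41 + 103\right)^{2}}{\frac{27581}{10394} + 36 \left(-10\right) \left(-10 - 9\right) \left(-15 - 11\right)} = \frac{14199 + 144^{2}}{\frac{27581}{10394} - 360 \left(\left(-19\right) \left(-26\right)\right)} = \frac{14199 + 20736}{\frac{27581}{10394} - 177840} = \frac{34935}{\frac{27581}{10394} - 177840} = \frac{34935}{- \frac{1848441379}{10394}} = 34935 \left(- \frac{10394}{1848441379}\right) = - \frac{363114390}{1848441379}$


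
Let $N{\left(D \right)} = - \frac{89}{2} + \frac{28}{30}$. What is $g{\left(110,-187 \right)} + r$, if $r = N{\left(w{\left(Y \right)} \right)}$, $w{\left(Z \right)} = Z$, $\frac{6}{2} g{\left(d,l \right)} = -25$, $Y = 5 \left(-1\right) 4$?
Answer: $- \frac{519}{10} \approx -51.9$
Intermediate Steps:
$Y = -20$ ($Y = \left(-5\right) 4 = -20$)
$g{\left(d,l \right)} = - \frac{25}{3}$ ($g{\left(d,l \right)} = \frac{1}{3} \left(-25\right) = - \frac{25}{3}$)
$N{\left(D \right)} = - \frac{1307}{30}$ ($N{\left(D \right)} = \left(-89\right) \frac{1}{2} + 28 \cdot \frac{1}{30} = - \frac{89}{2} + \frac{14}{15} = - \frac{1307}{30}$)
$r = - \frac{1307}{30} \approx -43.567$
$g{\left(110,-187 \right)} + r = - \frac{25}{3} - \frac{1307}{30} = - \frac{519}{10}$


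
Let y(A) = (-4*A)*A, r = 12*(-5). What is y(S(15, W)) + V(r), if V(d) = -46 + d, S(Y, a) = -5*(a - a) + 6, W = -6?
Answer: -250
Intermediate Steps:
r = -60
S(Y, a) = 6 (S(Y, a) = -5*0 + 6 = 0 + 6 = 6)
y(A) = -4*A**2
y(S(15, W)) + V(r) = -4*6**2 + (-46 - 60) = -4*36 - 106 = -144 - 106 = -250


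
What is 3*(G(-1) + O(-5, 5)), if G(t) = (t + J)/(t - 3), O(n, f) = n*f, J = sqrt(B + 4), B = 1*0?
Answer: -303/4 ≈ -75.750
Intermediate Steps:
B = 0
J = 2 (J = sqrt(0 + 4) = sqrt(4) = 2)
O(n, f) = f*n
G(t) = (2 + t)/(-3 + t) (G(t) = (t + 2)/(t - 3) = (2 + t)/(-3 + t))
3*(G(-1) + O(-5, 5)) = 3*((2 - 1)/(-3 - 1) + 5*(-5)) = 3*(1/(-4) - 25) = 3*(-1/4*1 - 25) = 3*(-1/4 - 25) = 3*(-101/4) = -303/4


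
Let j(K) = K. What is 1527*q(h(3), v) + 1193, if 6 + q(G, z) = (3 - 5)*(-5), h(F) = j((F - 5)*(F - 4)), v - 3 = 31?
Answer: 7301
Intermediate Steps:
v = 34 (v = 3 + 31 = 34)
h(F) = (-5 + F)*(-4 + F) (h(F) = (F - 5)*(F - 4) = (-5 + F)*(-4 + F))
q(G, z) = 4 (q(G, z) = -6 + (3 - 5)*(-5) = -6 - 2*(-5) = -6 + 10 = 4)
1527*q(h(3), v) + 1193 = 1527*4 + 1193 = 6108 + 1193 = 7301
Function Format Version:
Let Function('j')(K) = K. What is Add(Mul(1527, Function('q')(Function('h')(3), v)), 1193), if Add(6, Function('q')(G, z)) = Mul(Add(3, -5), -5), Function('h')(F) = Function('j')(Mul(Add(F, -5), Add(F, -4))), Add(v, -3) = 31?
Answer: 7301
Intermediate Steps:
v = 34 (v = Add(3, 31) = 34)
Function('h')(F) = Mul(Add(-5, F), Add(-4, F)) (Function('h')(F) = Mul(Add(F, -5), Add(F, -4)) = Mul(Add(-5, F), Add(-4, F)))
Function('q')(G, z) = 4 (Function('q')(G, z) = Add(-6, Mul(Add(3, -5), -5)) = Add(-6, Mul(-2, -5)) = Add(-6, 10) = 4)
Add(Mul(1527, Function('q')(Function('h')(3), v)), 1193) = Add(Mul(1527, 4), 1193) = Add(6108, 1193) = 7301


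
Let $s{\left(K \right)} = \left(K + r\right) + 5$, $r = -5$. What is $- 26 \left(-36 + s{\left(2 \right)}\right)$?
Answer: $884$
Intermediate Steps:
$s{\left(K \right)} = K$ ($s{\left(K \right)} = \left(K - 5\right) + 5 = \left(-5 + K\right) + 5 = K$)
$- 26 \left(-36 + s{\left(2 \right)}\right) = - 26 \left(-36 + 2\right) = \left(-26\right) \left(-34\right) = 884$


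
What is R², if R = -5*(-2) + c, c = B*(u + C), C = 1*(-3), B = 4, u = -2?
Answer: 100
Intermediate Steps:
C = -3
c = -20 (c = 4*(-2 - 3) = 4*(-5) = -20)
R = -10 (R = -5*(-2) - 20 = 10 - 20 = -10)
R² = (-10)² = 100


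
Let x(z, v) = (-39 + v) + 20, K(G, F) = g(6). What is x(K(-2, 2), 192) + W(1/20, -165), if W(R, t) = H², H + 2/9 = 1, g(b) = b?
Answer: 14062/81 ≈ 173.60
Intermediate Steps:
K(G, F) = 6
H = 7/9 (H = -2/9 + 1 = 7/9 ≈ 0.77778)
x(z, v) = -19 + v
W(R, t) = 49/81 (W(R, t) = (7/9)² = 49/81)
x(K(-2, 2), 192) + W(1/20, -165) = (-19 + 192) + 49/81 = 173 + 49/81 = 14062/81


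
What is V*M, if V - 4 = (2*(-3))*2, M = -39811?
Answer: 318488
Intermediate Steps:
V = -8 (V = 4 + (2*(-3))*2 = 4 - 6*2 = 4 - 12 = -8)
V*M = -8*(-39811) = 318488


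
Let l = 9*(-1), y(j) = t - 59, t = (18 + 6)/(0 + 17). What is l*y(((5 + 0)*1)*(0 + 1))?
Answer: 8811/17 ≈ 518.29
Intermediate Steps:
t = 24/17 ≈ 1.4118
y(j) = -979/17 (y(j) = 24/17 - 59 = -979/17)
l = -9
l*y(((5 + 0)*1)*(0 + 1)) = -9*(-979/17) = 8811/17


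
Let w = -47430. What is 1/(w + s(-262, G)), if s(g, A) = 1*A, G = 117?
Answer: -1/47313 ≈ -2.1136e-5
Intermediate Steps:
s(g, A) = A
1/(w + s(-262, G)) = 1/(-47430 + 117) = 1/(-47313) = -1/47313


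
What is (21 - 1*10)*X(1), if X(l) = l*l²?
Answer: 11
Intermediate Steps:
X(l) = l³
(21 - 1*10)*X(1) = (21 - 1*10)*1³ = (21 - 10)*1 = 11*1 = 11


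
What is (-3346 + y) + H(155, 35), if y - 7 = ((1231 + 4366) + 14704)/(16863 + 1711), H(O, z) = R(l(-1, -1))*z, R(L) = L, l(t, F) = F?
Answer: -62648375/18574 ≈ -3372.9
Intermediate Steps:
H(O, z) = -z
y = 150319/18574 (y = 7 + ((1231 + 4366) + 14704)/(16863 + 1711) = 7 + (5597 + 14704)/18574 = 7 + 20301*(1/18574) = 7 + 20301/18574 = 150319/18574 ≈ 8.0930)
(-3346 + y) + H(155, 35) = (-3346 + 150319/18574) - 1*35 = -61998285/18574 - 35 = -62648375/18574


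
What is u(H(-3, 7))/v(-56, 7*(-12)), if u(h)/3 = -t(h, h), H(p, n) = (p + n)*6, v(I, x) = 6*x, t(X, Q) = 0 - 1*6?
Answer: -1/28 ≈ -0.035714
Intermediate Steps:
t(X, Q) = -6 (t(X, Q) = 0 - 6 = -6)
H(p, n) = 6*n + 6*p (H(p, n) = (n + p)*6 = 6*n + 6*p)
u(h) = 18 (u(h) = 3*(-1*(-6)) = 3*6 = 18)
u(H(-3, 7))/v(-56, 7*(-12)) = 18/((6*(7*(-12)))) = 18/((6*(-84))) = 18/(-504) = 18*(-1/504) = -1/28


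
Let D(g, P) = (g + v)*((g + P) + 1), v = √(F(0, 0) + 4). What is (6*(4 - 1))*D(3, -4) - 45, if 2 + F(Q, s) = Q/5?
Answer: -45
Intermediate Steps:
F(Q, s) = -2 + Q/5
v = √2 (v = √((-2 + (⅕)*0) + 4) = √((-2 + 0) + 4) = √(-2 + 4) = √2 ≈ 1.4142)
D(g, P) = (g + √2)*(1 + P + g) (D(g, P) = (g + √2)*((g + P) + 1) = (g + √2)*((P + g) + 1) = (g + √2)*(1 + P + g))
(6*(4 - 1))*D(3, -4) - 45 = (6*(4 - 1))*(3 + √2 + 3² - 4*3 - 4*√2 + 3*√2) - 45 = (6*3)*(3 + √2 + 9 - 12 - 4*√2 + 3*√2) - 45 = 18*0 - 45 = 0 - 45 = -45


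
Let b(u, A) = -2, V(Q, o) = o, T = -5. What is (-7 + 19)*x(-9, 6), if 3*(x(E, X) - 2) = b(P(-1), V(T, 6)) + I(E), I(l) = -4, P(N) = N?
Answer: 0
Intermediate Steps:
x(E, X) = 0 (x(E, X) = 2 + (-2 - 4)/3 = 2 + (⅓)*(-6) = 2 - 2 = 0)
(-7 + 19)*x(-9, 6) = (-7 + 19)*0 = 12*0 = 0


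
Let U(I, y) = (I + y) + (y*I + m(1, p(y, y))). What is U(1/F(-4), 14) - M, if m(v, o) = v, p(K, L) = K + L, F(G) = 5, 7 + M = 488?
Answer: -463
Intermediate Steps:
M = 481 (M = -7 + 488 = 481)
U(I, y) = 1 + I + y + I*y (U(I, y) = (I + y) + (y*I + 1) = (I + y) + (I*y + 1) = (I + y) + (1 + I*y) = 1 + I + y + I*y)
U(1/F(-4), 14) - M = (1 + 1/5 + 14 + 14/5) - 1*481 = (1 + 1/5 + 14 + (1/5)*14) - 481 = (1 + 1/5 + 14 + 14/5) - 481 = 18 - 481 = -463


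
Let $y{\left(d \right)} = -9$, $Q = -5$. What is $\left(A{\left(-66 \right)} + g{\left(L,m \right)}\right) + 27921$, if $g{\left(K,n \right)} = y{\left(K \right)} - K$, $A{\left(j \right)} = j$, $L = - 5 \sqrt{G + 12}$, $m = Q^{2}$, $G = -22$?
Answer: $27846 + 5 i \sqrt{10} \approx 27846.0 + 15.811 i$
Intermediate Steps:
$m = 25$ ($m = \left(-5\right)^{2} = 25$)
$L = - 5 i \sqrt{10}$ ($L = - 5 \sqrt{-22 + 12} = - 5 \sqrt{-10} = - 5 i \sqrt{10} \approx - 15.811 i$)
$g{\left(K,n \right)} = -9 - K$
$\left(A{\left(-66 \right)} + g{\left(L,m \right)}\right) + 27921 = \left(-66 - \left(9 - 5 i \sqrt{10}\right)\right) + 27921 = \left(-75 + 5 i \sqrt{10}\right) + 27921 = 27846 + 5 i \sqrt{10}$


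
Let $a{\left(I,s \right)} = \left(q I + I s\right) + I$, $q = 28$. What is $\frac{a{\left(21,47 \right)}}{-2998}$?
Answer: $- \frac{798}{1499} \approx -0.53236$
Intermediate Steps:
$a{\left(I,s \right)} = 29 I + I s$ ($a{\left(I,s \right)} = \left(28 I + I s\right) + I = 29 I + I s$)
$\frac{a{\left(21,47 \right)}}{-2998} = \frac{21 \left(29 + 47\right)}{-2998} = 21 \cdot 76 \left(- \frac{1}{2998}\right) = 1596 \left(- \frac{1}{2998}\right) = - \frac{798}{1499}$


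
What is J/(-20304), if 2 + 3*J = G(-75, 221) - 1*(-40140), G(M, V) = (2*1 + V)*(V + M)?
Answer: -3029/2538 ≈ -1.1935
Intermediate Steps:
G(M, V) = (2 + V)*(M + V)
J = 24232 (J = -⅔ + ((221² + 2*(-75) + 2*221 - 75*221) - 1*(-40140))/3 = -⅔ + ((48841 - 150 + 442 - 16575) + 40140)/3 = -⅔ + (32558 + 40140)/3 = -⅔ + (⅓)*72698 = -⅔ + 72698/3 = 24232)
J/(-20304) = 24232/(-20304) = 24232*(-1/20304) = -3029/2538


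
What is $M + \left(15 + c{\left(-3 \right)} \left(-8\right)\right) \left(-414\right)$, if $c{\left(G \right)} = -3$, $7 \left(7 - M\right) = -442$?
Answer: $- \frac{112531}{7} \approx -16076.0$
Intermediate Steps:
$M = \frac{491}{7}$ ($M = 7 - - \frac{442}{7} = 7 + \frac{442}{7} = \frac{491}{7} \approx 70.143$)
$M + \left(15 + c{\left(-3 \right)} \left(-8\right)\right) \left(-414\right) = \frac{491}{7} + \left(15 - -24\right) \left(-414\right) = \frac{491}{7} + \left(15 + 24\right) \left(-414\right) = \frac{491}{7} + 39 \left(-414\right) = \frac{491}{7} - 16146 = - \frac{112531}{7}$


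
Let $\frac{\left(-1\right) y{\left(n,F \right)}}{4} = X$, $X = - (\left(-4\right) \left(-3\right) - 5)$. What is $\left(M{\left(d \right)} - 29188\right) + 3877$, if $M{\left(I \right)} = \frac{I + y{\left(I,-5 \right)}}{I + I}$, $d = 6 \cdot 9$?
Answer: $- \frac{1366753}{54} \approx -25310.0$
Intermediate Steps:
$d = 54$
$X = -7$ ($X = - (12 - 5) = \left(-1\right) 7 = -7$)
$y{\left(n,F \right)} = 28$ ($y{\left(n,F \right)} = \left(-4\right) \left(-7\right) = 28$)
$M{\left(I \right)} = \frac{28 + I}{2 I}$ ($M{\left(I \right)} = \frac{I + 28}{I + I} = \frac{28 + I}{2 I}$)
$\left(M{\left(d \right)} - 29188\right) + 3877 = \left(\frac{28 + 54}{2 \cdot 54} - 29188\right) + 3877 = \left(\frac{1}{2} \cdot \frac{1}{54} \cdot 82 - 29188\right) + 3877 = \left(\frac{41}{54} - 29188\right) + 3877 = - \frac{1576111}{54} + 3877 = - \frac{1366753}{54}$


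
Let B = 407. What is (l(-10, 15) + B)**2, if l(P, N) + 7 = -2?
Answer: 158404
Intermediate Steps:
l(P, N) = -9 (l(P, N) = -7 - 2 = -9)
(l(-10, 15) + B)**2 = (-9 + 407)**2 = 398**2 = 158404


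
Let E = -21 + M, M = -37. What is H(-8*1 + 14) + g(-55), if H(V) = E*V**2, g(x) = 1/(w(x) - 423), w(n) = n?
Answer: -998065/478 ≈ -2088.0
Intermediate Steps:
E = -58 (E = -21 - 37 = -58)
g(x) = 1/(-423 + x) (g(x) = 1/(x - 423) = 1/(-423 + x))
H(V) = -58*V**2
H(-8*1 + 14) + g(-55) = -58*(-8*1 + 14)**2 + 1/(-423 - 55) = -58*(-8 + 14)**2 + 1/(-478) = -58*6**2 - 1/478 = -58*36 - 1/478 = -2088 - 1/478 = -998065/478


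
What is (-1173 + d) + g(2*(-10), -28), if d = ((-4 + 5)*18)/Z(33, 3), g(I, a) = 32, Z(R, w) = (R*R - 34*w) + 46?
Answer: -1178635/1033 ≈ -1141.0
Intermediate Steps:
Z(R, w) = 46 + R² - 34*w (Z(R, w) = (R² - 34*w) + 46 = 46 + R² - 34*w)
d = 18/1033 (d = ((-4 + 5)*18)/(46 + 33² - 34*3) = (1*18)/(46 + 1089 - 102) = 18/1033 ≈ 0.017425)
(-1173 + d) + g(2*(-10), -28) = (-1173 + 18/1033) + 32 = -1211691/1033 + 32 = -1178635/1033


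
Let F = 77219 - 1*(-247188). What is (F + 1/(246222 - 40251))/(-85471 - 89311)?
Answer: -33409217099/18000011661 ≈ -1.8561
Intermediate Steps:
F = 324407 (F = 77219 + 247188 = 324407)
(F + 1/(246222 - 40251))/(-85471 - 89311) = (324407 + 1/(246222 - 40251))/(-85471 - 89311) = (324407 + 1/205971)/(-174782) = (324407 + 1/205971)*(-1/174782) = (66818434198/205971)*(-1/174782) = -33409217099/18000011661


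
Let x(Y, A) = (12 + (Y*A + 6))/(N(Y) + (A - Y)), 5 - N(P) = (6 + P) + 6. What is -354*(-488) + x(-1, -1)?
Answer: 1036493/6 ≈ 1.7275e+5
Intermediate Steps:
N(P) = -7 - P (N(P) = 5 - ((6 + P) + 6) = 5 - (12 + P) = 5 + (-12 - P) = -7 - P)
x(Y, A) = (18 + A*Y)/(-7 + A - 2*Y) (x(Y, A) = (12 + (Y*A + 6))/((-7 - Y) + (A - Y)) = (12 + (A*Y + 6))/(-7 + A - 2*Y) = (12 + (6 + A*Y))/(-7 + A - 2*Y) = (18 + A*Y)/(-7 + A - 2*Y))
-354*(-488) + x(-1, -1) = -354*(-488) + (18 - 1*(-1))/(-7 - 1 - 2*(-1)) = 172752 + (18 + 1)/(-7 - 1 + 2) = 172752 + 19/(-6) = 172752 - 1/6*19 = 172752 - 19/6 = 1036493/6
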